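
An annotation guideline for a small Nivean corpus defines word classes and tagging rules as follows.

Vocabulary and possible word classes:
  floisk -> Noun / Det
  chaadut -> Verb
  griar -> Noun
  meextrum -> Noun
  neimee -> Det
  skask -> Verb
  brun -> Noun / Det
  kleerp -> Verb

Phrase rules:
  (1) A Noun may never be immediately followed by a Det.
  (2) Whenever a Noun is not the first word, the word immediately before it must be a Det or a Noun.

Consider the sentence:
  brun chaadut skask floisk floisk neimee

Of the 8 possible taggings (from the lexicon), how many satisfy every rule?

Candidates per position — 1:brun {Noun,Det}; 2:chaadut {Verb}; 3:skask {Verb}; 4:floisk {Noun,Det}; 5:floisk {Noun,Det}; 6:neimee {Det}.
There are 8 candidate sequences in total.
The sequences that satisfy every rule: Noun Verb Verb Det Det Det; Det Verb Verb Det Det Det.
Count = 2.

2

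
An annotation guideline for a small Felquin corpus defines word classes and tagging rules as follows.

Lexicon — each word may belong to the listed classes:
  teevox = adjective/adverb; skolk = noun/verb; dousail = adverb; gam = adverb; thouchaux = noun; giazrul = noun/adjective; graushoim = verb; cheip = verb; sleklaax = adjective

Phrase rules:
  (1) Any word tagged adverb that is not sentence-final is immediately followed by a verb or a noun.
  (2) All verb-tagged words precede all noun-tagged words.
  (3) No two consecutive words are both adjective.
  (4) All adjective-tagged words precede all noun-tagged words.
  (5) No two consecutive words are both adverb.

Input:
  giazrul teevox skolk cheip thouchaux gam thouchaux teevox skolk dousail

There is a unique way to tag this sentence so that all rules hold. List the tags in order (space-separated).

adjective adverb verb verb noun adverb noun adverb noun adverb

Candidates per position — 1:giazrul {noun,adjective}; 2:teevox {adjective,adverb}; 3:skolk {noun,verb}; 4:cheip {verb}; 5:thouchaux {noun}; 6:gam {adverb}; 7:thouchaux {noun}; 8:teevox {adjective,adverb}; 9:skolk {noun,verb}; 10:dousail {adverb}.
If word 1 were noun, no tagging could satisfy rule 2; so word 1 is adjective.
If word 2 were adjective, no tagging could satisfy rule 3; so word 2 is adverb.
If word 3 were noun, no tagging could satisfy rule 2; so word 3 is verb.
If word 8 were adjective, no tagging could satisfy rule 4; so word 8 is adverb.
If word 9 were verb, no tagging could satisfy rule 2; so word 9 is noun.
That leaves exactly one tagging: adjective adverb verb verb noun adverb noun adverb noun adverb.
Checking: rule 1 satisfied; rule 2 satisfied; rule 3 satisfied; rule 4 satisfied; rule 5 satisfied.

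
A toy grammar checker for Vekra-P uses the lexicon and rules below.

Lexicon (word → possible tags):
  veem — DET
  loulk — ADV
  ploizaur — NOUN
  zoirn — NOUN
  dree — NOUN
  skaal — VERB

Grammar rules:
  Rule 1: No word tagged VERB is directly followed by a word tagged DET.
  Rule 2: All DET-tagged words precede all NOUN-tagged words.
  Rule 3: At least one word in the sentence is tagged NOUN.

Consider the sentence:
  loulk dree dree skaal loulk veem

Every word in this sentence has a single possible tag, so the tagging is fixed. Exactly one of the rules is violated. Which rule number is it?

Fixed tagging: ADV NOUN NOUN VERB ADV DET.
Applying the rules: R1 holds, R2 violated, R3 holds.
Only rule 2 fails.

2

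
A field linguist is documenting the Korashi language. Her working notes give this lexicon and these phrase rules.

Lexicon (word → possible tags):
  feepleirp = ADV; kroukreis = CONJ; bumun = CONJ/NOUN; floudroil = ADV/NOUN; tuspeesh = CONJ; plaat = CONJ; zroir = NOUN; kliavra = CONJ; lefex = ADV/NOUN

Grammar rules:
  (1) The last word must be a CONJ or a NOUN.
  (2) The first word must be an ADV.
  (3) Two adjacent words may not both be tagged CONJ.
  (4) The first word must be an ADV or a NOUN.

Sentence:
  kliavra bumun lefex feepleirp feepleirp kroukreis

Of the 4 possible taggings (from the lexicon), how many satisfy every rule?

0

Candidates per position — 1:kliavra {CONJ}; 2:bumun {CONJ,NOUN}; 3:lefex {ADV,NOUN}; 4:feepleirp {ADV}; 5:feepleirp {ADV}; 6:kroukreis {CONJ}.
There are 4 candidate sequences in total.
Rule 2 cannot be satisfied by any choice of tags from the lexicon.
So there is no consistent tagging.
Count = 0.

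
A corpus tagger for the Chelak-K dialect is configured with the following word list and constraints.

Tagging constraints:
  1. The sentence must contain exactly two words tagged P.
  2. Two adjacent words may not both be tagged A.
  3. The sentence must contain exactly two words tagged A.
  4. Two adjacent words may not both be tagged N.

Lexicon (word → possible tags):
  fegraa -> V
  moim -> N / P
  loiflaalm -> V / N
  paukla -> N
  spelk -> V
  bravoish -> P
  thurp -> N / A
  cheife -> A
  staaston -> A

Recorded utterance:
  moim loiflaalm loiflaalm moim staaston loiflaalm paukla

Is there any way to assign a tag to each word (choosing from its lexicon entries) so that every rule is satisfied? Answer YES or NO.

Candidates per position — 1:moim {N,P}; 2:loiflaalm {V,N}; 3:loiflaalm {V,N}; 4:moim {N,P}; 5:staaston {A}; 6:loiflaalm {V,N}; 7:paukla {N}.
Rule 3 cannot be satisfied by any choice of tags from the lexicon.
So there is no consistent tagging.

NO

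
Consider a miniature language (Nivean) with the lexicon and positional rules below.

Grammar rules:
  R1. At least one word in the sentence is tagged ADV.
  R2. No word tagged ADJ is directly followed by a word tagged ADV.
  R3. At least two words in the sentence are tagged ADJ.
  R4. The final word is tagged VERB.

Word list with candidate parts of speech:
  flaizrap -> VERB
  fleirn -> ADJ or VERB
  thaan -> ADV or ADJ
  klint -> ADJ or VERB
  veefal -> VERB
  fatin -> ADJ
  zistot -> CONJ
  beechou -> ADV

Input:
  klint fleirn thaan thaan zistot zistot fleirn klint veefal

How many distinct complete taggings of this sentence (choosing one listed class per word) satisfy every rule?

11

Candidates per position — 1:klint {ADJ,VERB}; 2:fleirn {ADJ,VERB}; 3:thaan {ADV,ADJ}; 4:thaan {ADV,ADJ}; 5:zistot {CONJ}; 6:zistot {CONJ}; 7:fleirn {ADJ,VERB}; 8:klint {ADJ,VERB}; 9:veefal {VERB}.
There are 64 candidate sequences in total.
Checking each against the rules leaves 11 sequences.
Count = 11.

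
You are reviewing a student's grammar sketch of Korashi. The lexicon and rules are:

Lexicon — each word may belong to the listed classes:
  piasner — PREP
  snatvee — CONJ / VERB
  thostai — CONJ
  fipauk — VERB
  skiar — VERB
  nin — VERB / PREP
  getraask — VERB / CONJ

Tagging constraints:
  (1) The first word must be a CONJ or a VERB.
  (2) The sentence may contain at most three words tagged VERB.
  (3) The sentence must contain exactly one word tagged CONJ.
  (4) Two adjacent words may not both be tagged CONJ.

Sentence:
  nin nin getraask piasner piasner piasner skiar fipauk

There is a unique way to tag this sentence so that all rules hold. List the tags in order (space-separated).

VERB PREP CONJ PREP PREP PREP VERB VERB

Candidates per position — 1:nin {VERB,PREP}; 2:nin {VERB,PREP}; 3:getraask {VERB,CONJ}; 4:piasner {PREP}; 5:piasner {PREP}; 6:piasner {PREP}; 7:skiar {VERB}; 8:fipauk {VERB}.
At position 1, choosing PREP makes rule 1 impossible to satisfy; hence VERB.
At position 2, choosing VERB makes rule 2 impossible to satisfy; hence PREP.
At position 3, choosing VERB makes rule 2 impossible to satisfy; hence CONJ.
So the tagging must be: VERB PREP CONJ PREP PREP PREP VERB VERB.
Rule-by-rule: rule 1 ok; rule 2 ok; rule 3 ok; rule 4 ok.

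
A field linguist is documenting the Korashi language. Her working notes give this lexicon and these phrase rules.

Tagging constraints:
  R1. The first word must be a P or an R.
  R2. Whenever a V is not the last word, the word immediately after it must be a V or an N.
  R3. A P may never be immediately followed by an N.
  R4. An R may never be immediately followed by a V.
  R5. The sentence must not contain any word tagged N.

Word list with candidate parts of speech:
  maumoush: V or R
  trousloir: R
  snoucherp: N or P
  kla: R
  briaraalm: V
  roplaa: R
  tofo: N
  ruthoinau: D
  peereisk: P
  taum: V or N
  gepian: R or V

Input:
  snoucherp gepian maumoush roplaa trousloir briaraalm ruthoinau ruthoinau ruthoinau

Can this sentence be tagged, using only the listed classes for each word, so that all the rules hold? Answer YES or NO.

Candidates per position — 1:snoucherp {N,P}; 2:gepian {R,V}; 3:maumoush {V,R}; 4:roplaa {R}; 5:trousloir {R}; 6:briaraalm {V}; 7:ruthoinau {D}; 8:ruthoinau {D}; 9:ruthoinau {D}.
Rule 2 cannot be satisfied by any choice of tags from the lexicon.
So there is no consistent tagging.

NO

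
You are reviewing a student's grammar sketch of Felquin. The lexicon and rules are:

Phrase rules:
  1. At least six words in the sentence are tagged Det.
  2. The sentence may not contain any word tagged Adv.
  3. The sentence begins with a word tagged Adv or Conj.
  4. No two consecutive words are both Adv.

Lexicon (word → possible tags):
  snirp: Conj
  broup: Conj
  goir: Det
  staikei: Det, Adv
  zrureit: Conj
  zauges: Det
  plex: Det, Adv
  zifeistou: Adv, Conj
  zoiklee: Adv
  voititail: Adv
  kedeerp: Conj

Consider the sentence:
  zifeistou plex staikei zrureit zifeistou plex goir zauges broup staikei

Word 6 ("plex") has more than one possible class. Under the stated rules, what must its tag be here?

Candidates per position — 1:zifeistou {Adv,Conj}; 2:plex {Det,Adv}; 3:staikei {Det,Adv}; 4:zrureit {Conj}; 5:zifeistou {Adv,Conj}; 6:plex {Det,Adv}; 7:goir {Det}; 8:zauges {Det}; 9:broup {Conj}; 10:staikei {Det,Adv}.
Word 1 cannot be Adv — rule 2 would then fail for every completion. It is Conj.
Word 2 cannot be Adv — rule 1 would then fail for every completion. It is Det.
Word 3 cannot be Adv — rule 1 would then fail for every completion. It is Det.
Word 5 cannot be Adv — rule 2 would then fail for every completion. It is Conj.
Word 6 cannot be Adv — rule 1 would then fail for every completion. It is Det.
Word 10 cannot be Adv — rule 1 would then fail for every completion. It is Det.
The unique satisfying tagging is: Conj Det Det Conj Conj Det Det Det Conj Det.
Check: rule 1 holds; rule 2 holds; rule 3 holds; rule 4 holds.

Det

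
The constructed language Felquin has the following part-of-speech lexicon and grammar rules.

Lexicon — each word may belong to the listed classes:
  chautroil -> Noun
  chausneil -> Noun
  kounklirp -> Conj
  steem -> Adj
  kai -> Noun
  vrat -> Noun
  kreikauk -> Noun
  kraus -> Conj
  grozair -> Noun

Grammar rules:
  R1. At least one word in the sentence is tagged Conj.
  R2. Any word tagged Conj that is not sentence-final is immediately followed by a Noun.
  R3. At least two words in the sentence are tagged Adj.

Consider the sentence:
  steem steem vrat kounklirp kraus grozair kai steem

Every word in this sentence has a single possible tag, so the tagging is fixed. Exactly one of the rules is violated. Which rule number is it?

2

Fixed tagging: Adj Adj Noun Conj Conj Noun Noun Adj.
Applying the rules: R1 ok, R2 fails, R3 ok.
Only rule 2 fails.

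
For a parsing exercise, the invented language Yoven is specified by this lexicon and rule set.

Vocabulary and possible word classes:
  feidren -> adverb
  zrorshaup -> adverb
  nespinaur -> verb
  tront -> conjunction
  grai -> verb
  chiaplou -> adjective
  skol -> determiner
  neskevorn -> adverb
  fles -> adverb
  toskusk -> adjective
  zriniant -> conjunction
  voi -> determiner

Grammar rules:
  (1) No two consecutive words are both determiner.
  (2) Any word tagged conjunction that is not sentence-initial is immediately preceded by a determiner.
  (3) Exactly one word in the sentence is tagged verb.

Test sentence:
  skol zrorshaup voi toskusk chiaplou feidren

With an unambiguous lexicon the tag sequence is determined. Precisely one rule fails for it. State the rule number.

Fixed tagging: determiner adverb determiner adjective adjective adverb.
Applying the rules: R1 ok, R2 ok, R3 fails.
Only rule 3 fails.

3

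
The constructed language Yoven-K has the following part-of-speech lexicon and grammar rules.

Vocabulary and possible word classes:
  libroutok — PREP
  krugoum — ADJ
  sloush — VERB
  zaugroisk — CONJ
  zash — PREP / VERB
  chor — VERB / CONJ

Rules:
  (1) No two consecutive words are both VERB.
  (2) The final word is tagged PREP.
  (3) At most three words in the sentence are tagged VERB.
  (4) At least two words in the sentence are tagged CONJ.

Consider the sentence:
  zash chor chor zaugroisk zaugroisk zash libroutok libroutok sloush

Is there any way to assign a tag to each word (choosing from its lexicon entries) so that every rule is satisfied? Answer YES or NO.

Candidates per position — 1:zash {PREP,VERB}; 2:chor {VERB,CONJ}; 3:chor {VERB,CONJ}; 4:zaugroisk {CONJ}; 5:zaugroisk {CONJ}; 6:zash {PREP,VERB}; 7:libroutok {PREP}; 8:libroutok {PREP}; 9:sloush {VERB}.
Rule 2 cannot be satisfied by any choice of tags from the lexicon.
So there is no consistent tagging.

NO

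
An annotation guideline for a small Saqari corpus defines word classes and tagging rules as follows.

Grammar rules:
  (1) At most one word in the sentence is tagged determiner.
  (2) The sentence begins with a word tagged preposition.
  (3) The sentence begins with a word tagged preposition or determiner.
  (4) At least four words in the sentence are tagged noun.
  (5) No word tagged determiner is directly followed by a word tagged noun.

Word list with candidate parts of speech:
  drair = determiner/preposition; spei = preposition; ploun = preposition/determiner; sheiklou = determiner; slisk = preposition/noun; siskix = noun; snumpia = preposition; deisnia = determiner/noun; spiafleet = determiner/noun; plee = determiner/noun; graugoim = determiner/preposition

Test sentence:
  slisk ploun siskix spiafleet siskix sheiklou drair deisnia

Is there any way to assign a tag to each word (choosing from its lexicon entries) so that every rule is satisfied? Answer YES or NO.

YES

Candidates per position — 1:slisk {preposition,noun}; 2:ploun {preposition,determiner}; 3:siskix {noun}; 4:spiafleet {determiner,noun}; 5:siskix {noun}; 6:sheiklou {determiner}; 7:drair {determiner,preposition}; 8:deisnia {determiner,noun}.
One satisfying assignment: preposition preposition noun noun noun determiner preposition noun.
Verifying each rule — rule 1 ✓; rule 2 ✓; rule 3 ✓; rule 4 ✓; rule 5 ✓.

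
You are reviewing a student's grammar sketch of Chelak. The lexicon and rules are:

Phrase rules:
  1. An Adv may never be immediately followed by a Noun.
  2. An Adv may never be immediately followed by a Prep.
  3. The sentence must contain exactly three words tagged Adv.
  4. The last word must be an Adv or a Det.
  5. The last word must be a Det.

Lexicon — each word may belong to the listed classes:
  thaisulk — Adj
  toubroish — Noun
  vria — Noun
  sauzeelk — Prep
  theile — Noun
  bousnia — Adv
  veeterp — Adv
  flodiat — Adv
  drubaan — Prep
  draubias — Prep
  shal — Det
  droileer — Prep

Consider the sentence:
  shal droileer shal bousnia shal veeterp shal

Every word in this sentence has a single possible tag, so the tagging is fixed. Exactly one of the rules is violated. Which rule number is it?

3

Fixed tagging: Det Prep Det Adv Det Adv Det.
Applying the rules: R1 holds, R2 holds, R3 violated, R4 holds, R5 holds.
Only rule 3 fails.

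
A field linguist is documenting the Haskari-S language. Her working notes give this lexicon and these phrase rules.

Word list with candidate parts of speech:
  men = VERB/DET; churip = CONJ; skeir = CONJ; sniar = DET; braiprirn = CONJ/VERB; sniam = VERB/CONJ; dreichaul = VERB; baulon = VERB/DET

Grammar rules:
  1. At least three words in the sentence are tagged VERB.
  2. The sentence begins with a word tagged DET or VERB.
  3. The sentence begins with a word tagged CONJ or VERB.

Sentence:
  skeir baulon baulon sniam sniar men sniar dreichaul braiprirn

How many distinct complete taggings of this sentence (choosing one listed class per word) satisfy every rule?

0

Candidates per position — 1:skeir {CONJ}; 2:baulon {VERB,DET}; 3:baulon {VERB,DET}; 4:sniam {VERB,CONJ}; 5:sniar {DET}; 6:men {VERB,DET}; 7:sniar {DET}; 8:dreichaul {VERB}; 9:braiprirn {CONJ,VERB}.
There are 32 candidate sequences in total.
Rule 2 cannot be satisfied by any choice of tags from the lexicon.
So there is no consistent tagging.
Count = 0.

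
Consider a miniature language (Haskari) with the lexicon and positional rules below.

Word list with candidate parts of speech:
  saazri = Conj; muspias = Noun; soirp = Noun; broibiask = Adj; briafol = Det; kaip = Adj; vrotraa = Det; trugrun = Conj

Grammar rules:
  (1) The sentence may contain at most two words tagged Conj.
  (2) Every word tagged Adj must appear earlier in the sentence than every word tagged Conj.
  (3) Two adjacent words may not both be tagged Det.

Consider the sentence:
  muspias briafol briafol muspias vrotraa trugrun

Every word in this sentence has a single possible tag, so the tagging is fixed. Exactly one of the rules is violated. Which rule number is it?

Fixed tagging: Noun Det Det Noun Det Conj.
Rule check: R1 ✓, R2 ✓, R3 ✗.
Only rule 3 fails.

3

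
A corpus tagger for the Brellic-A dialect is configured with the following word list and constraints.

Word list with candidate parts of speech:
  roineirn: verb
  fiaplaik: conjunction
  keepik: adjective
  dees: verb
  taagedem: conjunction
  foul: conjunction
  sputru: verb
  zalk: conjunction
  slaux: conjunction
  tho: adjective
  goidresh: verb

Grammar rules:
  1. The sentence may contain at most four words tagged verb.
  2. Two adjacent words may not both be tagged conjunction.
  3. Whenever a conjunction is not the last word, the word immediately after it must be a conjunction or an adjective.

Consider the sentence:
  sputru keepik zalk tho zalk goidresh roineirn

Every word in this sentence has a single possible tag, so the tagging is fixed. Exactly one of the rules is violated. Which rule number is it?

Fixed tagging: verb adjective conjunction adjective conjunction verb verb.
Rule check: R1 holds, R2 holds, R3 violated.
Only rule 3 fails.

3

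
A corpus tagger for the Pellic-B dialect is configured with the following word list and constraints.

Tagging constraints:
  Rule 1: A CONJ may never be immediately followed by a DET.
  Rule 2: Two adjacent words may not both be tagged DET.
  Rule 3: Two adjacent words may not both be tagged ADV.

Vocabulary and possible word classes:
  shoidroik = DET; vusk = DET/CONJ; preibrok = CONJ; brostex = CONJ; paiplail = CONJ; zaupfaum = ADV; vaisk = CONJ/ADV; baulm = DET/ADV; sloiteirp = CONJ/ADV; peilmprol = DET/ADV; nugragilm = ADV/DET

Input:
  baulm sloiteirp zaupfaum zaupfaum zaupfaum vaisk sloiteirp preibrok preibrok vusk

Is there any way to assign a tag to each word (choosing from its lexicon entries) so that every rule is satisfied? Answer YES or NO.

Candidates per position — 1:baulm {DET,ADV}; 2:sloiteirp {CONJ,ADV}; 3:zaupfaum {ADV}; 4:zaupfaum {ADV}; 5:zaupfaum {ADV}; 6:vaisk {CONJ,ADV}; 7:sloiteirp {CONJ,ADV}; 8:preibrok {CONJ}; 9:preibrok {CONJ}; 10:vusk {DET,CONJ}.
Rule 3 cannot be satisfied by any choice of tags from the lexicon.
So there is no consistent tagging.

NO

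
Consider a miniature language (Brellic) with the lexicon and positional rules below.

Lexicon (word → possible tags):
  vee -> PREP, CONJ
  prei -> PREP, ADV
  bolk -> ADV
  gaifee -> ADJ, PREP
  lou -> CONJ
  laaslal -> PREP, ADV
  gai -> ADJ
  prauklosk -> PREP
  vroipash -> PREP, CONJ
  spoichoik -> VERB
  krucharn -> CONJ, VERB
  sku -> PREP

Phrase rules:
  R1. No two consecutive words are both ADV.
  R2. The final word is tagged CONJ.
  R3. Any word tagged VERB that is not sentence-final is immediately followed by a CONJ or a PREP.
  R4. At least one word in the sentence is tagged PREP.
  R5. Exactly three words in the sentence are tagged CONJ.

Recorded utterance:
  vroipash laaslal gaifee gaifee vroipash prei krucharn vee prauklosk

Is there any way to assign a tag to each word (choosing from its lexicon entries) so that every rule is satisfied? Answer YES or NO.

Candidates per position — 1:vroipash {PREP,CONJ}; 2:laaslal {PREP,ADV}; 3:gaifee {ADJ,PREP}; 4:gaifee {ADJ,PREP}; 5:vroipash {PREP,CONJ}; 6:prei {PREP,ADV}; 7:krucharn {CONJ,VERB}; 8:vee {PREP,CONJ}; 9:prauklosk {PREP}.
Rule 2 cannot be satisfied by any choice of tags from the lexicon.
So there is no consistent tagging.

NO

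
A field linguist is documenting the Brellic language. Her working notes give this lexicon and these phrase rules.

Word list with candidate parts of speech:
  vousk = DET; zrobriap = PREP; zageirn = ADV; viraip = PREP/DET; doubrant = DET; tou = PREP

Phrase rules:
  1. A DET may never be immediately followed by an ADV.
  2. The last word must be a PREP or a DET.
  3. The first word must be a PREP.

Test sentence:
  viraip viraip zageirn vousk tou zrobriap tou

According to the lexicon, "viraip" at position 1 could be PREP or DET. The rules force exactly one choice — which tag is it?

Candidates per position — 1:viraip {PREP,DET}; 2:viraip {PREP,DET}; 3:zageirn {ADV}; 4:vousk {DET}; 5:tou {PREP}; 6:zrobriap {PREP}; 7:tou {PREP}.
If word 1 were DET, no tagging could satisfy rule 3; so word 1 is PREP.
If word 2 were DET, no tagging could satisfy rule 1; so word 2 is PREP.
So the tagging must be: PREP PREP ADV DET PREP PREP PREP.
Verifying each rule — rule 1 ✓; rule 2 ✓; rule 3 ✓.

PREP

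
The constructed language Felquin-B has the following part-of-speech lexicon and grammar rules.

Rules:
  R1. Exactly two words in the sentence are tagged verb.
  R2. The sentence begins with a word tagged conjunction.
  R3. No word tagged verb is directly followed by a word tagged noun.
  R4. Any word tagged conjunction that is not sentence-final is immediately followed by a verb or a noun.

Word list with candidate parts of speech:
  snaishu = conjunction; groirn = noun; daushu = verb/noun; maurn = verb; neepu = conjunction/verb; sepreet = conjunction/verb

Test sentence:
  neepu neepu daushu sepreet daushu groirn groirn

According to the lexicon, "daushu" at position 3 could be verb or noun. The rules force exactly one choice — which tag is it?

Candidates per position — 1:neepu {conjunction,verb}; 2:neepu {conjunction,verb}; 3:daushu {verb,noun}; 4:sepreet {conjunction,verb}; 5:daushu {verb,noun}; 6:groirn {noun}; 7:groirn {noun}.
At position 1, choosing verb makes rule 2 impossible to satisfy; hence conjunction.
At position 2, choosing conjunction makes rule 4 impossible to satisfy; hence verb.
At position 3, choosing noun makes rule 3 impossible to satisfy; hence verb.
At position 4, choosing verb makes rule 1 impossible to satisfy; hence conjunction.
At position 5, choosing verb makes rule 1 impossible to satisfy; hence noun.
The only consistent sequence is: conjunction verb verb conjunction noun noun noun.
Verifying each rule — rule 1 holds; rule 2 holds; rule 3 holds; rule 4 holds.

verb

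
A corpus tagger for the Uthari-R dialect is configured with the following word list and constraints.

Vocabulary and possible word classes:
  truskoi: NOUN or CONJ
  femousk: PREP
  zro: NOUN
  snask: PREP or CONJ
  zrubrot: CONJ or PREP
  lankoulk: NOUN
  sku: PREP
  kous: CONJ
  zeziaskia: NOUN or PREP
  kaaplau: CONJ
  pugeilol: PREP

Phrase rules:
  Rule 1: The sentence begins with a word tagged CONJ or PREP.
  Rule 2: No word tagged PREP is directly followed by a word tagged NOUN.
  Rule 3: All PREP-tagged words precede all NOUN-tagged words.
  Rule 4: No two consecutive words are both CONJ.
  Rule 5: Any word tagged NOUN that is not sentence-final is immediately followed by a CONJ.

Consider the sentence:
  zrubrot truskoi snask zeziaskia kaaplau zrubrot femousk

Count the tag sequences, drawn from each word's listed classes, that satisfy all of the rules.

Candidates per position — 1:zrubrot {CONJ,PREP}; 2:truskoi {NOUN,CONJ}; 3:snask {PREP,CONJ}; 4:zeziaskia {NOUN,PREP}; 5:kaaplau {CONJ}; 6:zrubrot {CONJ,PREP}; 7:femousk {PREP}.
There are 32 candidate sequences in total.
The sequences that satisfy every rule: PREP CONJ PREP PREP CONJ PREP PREP.
Count = 1.

1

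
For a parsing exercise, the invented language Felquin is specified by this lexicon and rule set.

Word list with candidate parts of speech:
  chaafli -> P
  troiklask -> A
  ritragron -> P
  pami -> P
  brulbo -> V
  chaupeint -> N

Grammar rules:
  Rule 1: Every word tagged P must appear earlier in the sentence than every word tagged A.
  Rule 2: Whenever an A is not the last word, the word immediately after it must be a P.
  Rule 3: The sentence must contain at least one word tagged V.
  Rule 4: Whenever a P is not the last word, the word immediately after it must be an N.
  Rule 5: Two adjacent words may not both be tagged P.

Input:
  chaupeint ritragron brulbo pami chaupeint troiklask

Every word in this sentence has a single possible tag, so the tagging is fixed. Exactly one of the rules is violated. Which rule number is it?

Fixed tagging: N P V P N A.
Rule check: R1 ok, R2 ok, R3 ok, R4 fails, R5 ok.
Only rule 4 fails.

4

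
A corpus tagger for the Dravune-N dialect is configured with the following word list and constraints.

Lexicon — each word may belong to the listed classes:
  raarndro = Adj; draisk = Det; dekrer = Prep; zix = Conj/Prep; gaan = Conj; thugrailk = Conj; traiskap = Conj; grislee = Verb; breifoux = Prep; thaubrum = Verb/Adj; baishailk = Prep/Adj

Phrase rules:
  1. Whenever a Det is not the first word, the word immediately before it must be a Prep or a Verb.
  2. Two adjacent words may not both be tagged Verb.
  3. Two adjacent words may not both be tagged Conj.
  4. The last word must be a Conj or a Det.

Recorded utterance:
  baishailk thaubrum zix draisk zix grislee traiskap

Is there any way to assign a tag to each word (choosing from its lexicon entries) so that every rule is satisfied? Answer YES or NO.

YES

Candidates per position — 1:baishailk {Prep,Adj}; 2:thaubrum {Verb,Adj}; 3:zix {Conj,Prep}; 4:draisk {Det}; 5:zix {Conj,Prep}; 6:grislee {Verb}; 7:traiskap {Conj}.
One satisfying assignment: Prep Verb Prep Det Conj Verb Conj.
Verifying each rule — rule 1 holds; rule 2 holds; rule 3 holds; rule 4 holds.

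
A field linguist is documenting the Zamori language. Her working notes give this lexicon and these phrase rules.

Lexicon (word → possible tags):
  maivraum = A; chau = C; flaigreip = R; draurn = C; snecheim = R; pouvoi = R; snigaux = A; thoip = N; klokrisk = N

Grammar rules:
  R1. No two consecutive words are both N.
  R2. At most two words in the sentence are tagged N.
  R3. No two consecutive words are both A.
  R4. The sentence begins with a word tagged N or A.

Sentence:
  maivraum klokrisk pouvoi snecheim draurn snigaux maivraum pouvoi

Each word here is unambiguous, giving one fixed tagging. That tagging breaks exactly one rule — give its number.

3

Fixed tagging: A N R R C A A R.
Rule check: R1 pass, R2 pass, R3 fail, R4 pass.
Only rule 3 fails.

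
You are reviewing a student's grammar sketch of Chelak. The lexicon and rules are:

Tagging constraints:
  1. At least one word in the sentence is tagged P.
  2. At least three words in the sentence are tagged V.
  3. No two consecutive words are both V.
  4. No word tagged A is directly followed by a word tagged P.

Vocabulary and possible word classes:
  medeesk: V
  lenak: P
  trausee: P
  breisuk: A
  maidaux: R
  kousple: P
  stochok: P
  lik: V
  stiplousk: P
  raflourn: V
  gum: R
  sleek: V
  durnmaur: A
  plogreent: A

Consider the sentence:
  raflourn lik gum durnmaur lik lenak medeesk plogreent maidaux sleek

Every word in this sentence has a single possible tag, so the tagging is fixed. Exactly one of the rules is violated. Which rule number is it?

3

Fixed tagging: V V R A V P V A R V.
Rule check: R1 holds, R2 holds, R3 violated, R4 holds.
Only rule 3 fails.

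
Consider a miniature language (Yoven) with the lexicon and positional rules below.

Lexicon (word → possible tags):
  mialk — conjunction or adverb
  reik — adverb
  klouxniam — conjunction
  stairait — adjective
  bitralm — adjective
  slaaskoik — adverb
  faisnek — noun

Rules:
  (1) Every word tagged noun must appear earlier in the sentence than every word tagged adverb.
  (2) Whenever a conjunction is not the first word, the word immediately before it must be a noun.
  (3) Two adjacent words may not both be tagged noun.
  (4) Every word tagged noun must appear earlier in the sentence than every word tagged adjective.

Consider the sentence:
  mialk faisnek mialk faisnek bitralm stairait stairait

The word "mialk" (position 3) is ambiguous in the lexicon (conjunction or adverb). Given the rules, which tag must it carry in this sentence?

conjunction

Candidates per position — 1:mialk {conjunction,adverb}; 2:faisnek {noun}; 3:mialk {conjunction,adverb}; 4:faisnek {noun}; 5:bitralm {adjective}; 6:stairait {adjective}; 7:stairait {adjective}.
Word 1 cannot be adverb — rule 1 would then fail for every completion. It is conjunction.
Word 3 cannot be adverb — rule 1 would then fail for every completion. It is conjunction.
The unique satisfying tagging is: conjunction noun conjunction noun adjective adjective adjective.
Verifying each rule — rule 1 ✓; rule 2 ✓; rule 3 ✓; rule 4 ✓.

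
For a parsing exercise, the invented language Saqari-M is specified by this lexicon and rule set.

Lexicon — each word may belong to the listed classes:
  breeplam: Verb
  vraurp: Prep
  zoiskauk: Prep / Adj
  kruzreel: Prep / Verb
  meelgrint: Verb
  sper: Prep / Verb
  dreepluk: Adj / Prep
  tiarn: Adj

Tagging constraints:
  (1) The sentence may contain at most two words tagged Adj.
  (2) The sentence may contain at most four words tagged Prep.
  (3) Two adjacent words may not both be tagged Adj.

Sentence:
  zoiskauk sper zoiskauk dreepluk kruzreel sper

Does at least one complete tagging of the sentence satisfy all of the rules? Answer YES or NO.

Candidates per position — 1:zoiskauk {Prep,Adj}; 2:sper {Prep,Verb}; 3:zoiskauk {Prep,Adj}; 4:dreepluk {Adj,Prep}; 5:kruzreel {Prep,Verb}; 6:sper {Prep,Verb}.
One satisfying assignment: Prep Verb Adj Prep Prep Prep.
Verifying each rule — rule 1 holds; rule 2 holds; rule 3 holds.

YES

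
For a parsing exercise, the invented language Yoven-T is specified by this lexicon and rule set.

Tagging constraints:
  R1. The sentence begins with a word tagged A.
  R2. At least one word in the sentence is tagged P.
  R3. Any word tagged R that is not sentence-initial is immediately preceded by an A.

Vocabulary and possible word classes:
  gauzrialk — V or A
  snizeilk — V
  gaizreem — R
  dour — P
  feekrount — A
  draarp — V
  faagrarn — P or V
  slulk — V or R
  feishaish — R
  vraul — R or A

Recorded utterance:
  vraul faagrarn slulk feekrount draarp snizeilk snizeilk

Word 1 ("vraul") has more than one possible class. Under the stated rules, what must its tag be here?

Candidates per position — 1:vraul {R,A}; 2:faagrarn {P,V}; 3:slulk {V,R}; 4:feekrount {A}; 5:draarp {V}; 6:snizeilk {V}; 7:snizeilk {V}.
Position 1: R is ruled out by rule 1; that leaves A.
Position 2: V is ruled out by rule 2; that leaves P.
Position 3: R is ruled out by rule 3; that leaves V.
The unique satisfying tagging is: A P V A V V V.
Verifying each rule — rule 1 ok; rule 2 ok; rule 3 ok.

A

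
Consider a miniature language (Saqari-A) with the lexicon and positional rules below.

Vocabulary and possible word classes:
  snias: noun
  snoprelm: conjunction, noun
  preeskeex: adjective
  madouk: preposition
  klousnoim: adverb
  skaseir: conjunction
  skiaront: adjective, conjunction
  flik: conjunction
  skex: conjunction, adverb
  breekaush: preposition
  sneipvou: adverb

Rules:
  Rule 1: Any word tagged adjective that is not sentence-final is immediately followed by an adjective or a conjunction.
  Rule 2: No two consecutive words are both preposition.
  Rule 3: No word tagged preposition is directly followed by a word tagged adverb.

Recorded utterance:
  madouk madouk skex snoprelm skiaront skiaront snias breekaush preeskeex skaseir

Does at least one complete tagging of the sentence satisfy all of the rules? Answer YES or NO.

NO

Candidates per position — 1:madouk {preposition}; 2:madouk {preposition}; 3:skex {conjunction,adverb}; 4:snoprelm {conjunction,noun}; 5:skiaront {adjective,conjunction}; 6:skiaront {adjective,conjunction}; 7:snias {noun}; 8:breekaush {preposition}; 9:preeskeex {adjective}; 10:skaseir {conjunction}.
Rule 2 cannot be satisfied by any choice of tags from the lexicon.
So there is no consistent tagging.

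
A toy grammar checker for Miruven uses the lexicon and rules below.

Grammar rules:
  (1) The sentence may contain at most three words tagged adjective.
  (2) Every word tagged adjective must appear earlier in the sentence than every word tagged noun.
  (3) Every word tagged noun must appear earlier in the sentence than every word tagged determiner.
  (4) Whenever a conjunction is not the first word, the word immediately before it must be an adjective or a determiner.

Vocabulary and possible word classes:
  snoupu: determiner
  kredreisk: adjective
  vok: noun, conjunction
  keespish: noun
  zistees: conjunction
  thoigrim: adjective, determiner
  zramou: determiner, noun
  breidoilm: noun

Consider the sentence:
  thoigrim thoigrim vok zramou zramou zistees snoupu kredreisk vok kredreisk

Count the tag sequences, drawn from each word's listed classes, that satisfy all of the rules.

Candidates per position — 1:thoigrim {adjective,determiner}; 2:thoigrim {adjective,determiner}; 3:vok {noun,conjunction}; 4:zramou {determiner,noun}; 5:zramou {determiner,noun}; 6:zistees {conjunction}; 7:snoupu {determiner}; 8:kredreisk {adjective}; 9:vok {noun,conjunction}; 10:kredreisk {adjective}.
There are 64 candidate sequences in total.
The sequences that satisfy every rule: adjective determiner conjunction determiner determiner conjunction determiner adjective conjunction adjective; determiner adjective conjunction determiner determiner conjunction determiner adjective conjunction adjective; determiner determiner conjunction determiner determiner conjunction determiner adjective conjunction adjective.
Count = 3.

3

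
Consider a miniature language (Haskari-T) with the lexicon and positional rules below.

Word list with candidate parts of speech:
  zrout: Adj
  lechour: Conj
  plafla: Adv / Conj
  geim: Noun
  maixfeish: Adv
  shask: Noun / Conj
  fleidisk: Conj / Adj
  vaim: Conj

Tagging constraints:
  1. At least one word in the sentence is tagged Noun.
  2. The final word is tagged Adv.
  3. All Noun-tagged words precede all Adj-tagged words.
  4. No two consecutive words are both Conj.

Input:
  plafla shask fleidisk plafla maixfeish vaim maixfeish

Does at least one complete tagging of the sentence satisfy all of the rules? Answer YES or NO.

Candidates per position — 1:plafla {Adv,Conj}; 2:shask {Noun,Conj}; 3:fleidisk {Conj,Adj}; 4:plafla {Adv,Conj}; 5:maixfeish {Adv}; 6:vaim {Conj}; 7:maixfeish {Adv}.
One satisfying assignment: Adv Noun Adj Adv Adv Conj Adv.
Verifying each rule — rule 1 holds; rule 2 holds; rule 3 holds; rule 4 holds.

YES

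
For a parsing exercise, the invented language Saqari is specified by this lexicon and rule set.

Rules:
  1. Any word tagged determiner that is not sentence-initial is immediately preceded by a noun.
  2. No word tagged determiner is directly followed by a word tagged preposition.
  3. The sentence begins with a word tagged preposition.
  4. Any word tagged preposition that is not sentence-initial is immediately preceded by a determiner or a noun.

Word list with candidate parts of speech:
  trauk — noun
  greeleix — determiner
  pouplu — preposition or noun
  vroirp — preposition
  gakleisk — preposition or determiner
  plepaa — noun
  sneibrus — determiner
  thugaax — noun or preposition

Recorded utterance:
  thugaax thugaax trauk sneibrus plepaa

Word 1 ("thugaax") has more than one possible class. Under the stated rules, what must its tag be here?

Candidates per position — 1:thugaax {noun,preposition}; 2:thugaax {noun,preposition}; 3:trauk {noun}; 4:sneibrus {determiner}; 5:plepaa {noun}.
Word 1 cannot be noun — rule 3 would then fail for every completion. It is preposition.
Word 2 cannot be preposition — rule 4 would then fail for every completion. It is noun.
That leaves exactly one tagging: preposition noun noun determiner noun.
Checking: rule 1 satisfied; rule 2 satisfied; rule 3 satisfied; rule 4 satisfied.

preposition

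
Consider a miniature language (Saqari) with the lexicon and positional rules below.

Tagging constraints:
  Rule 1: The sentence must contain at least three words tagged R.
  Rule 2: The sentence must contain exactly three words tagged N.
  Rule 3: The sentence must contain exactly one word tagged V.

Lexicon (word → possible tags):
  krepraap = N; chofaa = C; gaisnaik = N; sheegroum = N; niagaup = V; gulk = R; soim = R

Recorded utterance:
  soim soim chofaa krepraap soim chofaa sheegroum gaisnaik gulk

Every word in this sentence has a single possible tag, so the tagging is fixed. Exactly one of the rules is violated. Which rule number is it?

Fixed tagging: R R C N R C N N R.
Applying the rules: R1 ok, R2 ok, R3 fails.
Only rule 3 fails.

3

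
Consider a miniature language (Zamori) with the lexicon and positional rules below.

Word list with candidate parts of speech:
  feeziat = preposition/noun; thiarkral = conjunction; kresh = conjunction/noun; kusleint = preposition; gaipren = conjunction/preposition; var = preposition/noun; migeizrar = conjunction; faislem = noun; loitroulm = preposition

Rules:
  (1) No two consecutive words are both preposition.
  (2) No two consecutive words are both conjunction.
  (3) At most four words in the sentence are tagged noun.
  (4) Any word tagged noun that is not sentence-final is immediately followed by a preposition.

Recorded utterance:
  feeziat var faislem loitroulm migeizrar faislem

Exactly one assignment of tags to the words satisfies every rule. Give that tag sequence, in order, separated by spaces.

Candidates per position — 1:feeziat {preposition,noun}; 2:var {preposition,noun}; 3:faislem {noun}; 4:loitroulm {preposition}; 5:migeizrar {conjunction}; 6:faislem {noun}.
Position 2: tagging it noun would leave rule 4 unsatisfiable, so it must be preposition.
Position 1: tagging it preposition would leave rule 1 unsatisfiable, so it must be noun.
That leaves exactly one tagging: noun preposition noun preposition conjunction noun.
Checking: rule 1 ✓; rule 2 ✓; rule 3 ✓; rule 4 ✓.

noun preposition noun preposition conjunction noun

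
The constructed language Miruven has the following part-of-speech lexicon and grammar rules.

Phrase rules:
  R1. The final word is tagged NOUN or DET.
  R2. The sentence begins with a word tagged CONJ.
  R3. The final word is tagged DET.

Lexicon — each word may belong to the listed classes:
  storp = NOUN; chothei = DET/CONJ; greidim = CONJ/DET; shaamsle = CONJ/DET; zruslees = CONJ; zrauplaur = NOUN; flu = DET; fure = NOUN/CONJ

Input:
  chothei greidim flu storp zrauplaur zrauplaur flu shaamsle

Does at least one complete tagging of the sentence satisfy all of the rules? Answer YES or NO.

Candidates per position — 1:chothei {DET,CONJ}; 2:greidim {CONJ,DET}; 3:flu {DET}; 4:storp {NOUN}; 5:zrauplaur {NOUN}; 6:zrauplaur {NOUN}; 7:flu {DET}; 8:shaamsle {CONJ,DET}.
One satisfying assignment: CONJ DET DET NOUN NOUN NOUN DET DET.
Rule-by-rule: rule 1 holds; rule 2 holds; rule 3 holds.

YES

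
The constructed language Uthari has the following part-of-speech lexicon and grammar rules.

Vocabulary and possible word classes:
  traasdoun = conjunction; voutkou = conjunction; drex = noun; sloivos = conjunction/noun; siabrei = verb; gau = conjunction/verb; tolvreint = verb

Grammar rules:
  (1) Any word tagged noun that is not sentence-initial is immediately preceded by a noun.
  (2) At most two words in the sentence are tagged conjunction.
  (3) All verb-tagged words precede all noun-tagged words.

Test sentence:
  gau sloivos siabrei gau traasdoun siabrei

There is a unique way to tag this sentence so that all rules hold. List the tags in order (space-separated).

verb conjunction verb verb conjunction verb

Candidates per position — 1:gau {conjunction,verb}; 2:sloivos {conjunction,noun}; 3:siabrei {verb}; 4:gau {conjunction,verb}; 5:traasdoun {conjunction}; 6:siabrei {verb}.
At position 2, choosing noun makes rule 1 impossible to satisfy; hence conjunction.
At position 4, choosing conjunction makes rule 2 impossible to satisfy; hence verb.
At position 1, choosing conjunction makes rule 2 impossible to satisfy; hence verb.
That leaves exactly one tagging: verb conjunction verb verb conjunction verb.
Rule-by-rule: rule 1 satisfied; rule 2 satisfied; rule 3 satisfied.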